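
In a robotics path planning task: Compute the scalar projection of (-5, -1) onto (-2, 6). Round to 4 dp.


u.v = 4, |v| = sqrt(40) = 6.3246
Scalar projection = u.v / |v| = 4 / sqrt(40) = 0.6325

0.6325


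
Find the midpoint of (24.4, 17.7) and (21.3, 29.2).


M = ((24.4+21.3)/2, (17.7+29.2)/2)
= (22.85, 23.45)

(22.85, 23.45)


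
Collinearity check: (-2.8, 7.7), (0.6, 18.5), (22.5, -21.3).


Cross product: (0.6-(-2.8))*((-21.3)-7.7) - (18.5-7.7)*(22.5-(-2.8))
= -371.84

No, not collinear


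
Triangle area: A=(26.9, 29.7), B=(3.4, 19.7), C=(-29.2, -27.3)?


Area = |x_A(y_B-y_C) + x_B(y_C-y_A) + x_C(y_A-y_B)|/2
= |1264.3 + (-193.8) + (-292)|/2
= 778.5/2 = 389.25

389.25


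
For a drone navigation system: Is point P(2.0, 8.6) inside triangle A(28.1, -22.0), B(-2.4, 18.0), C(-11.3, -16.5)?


Cross products: AB x AP = 110.7, BC x BP = 235.46, CA x CP = 1062.09
All same sign? yes

Yes, inside


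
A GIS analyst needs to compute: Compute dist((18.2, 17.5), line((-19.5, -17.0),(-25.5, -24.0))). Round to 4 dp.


|cross product| = 56.9
|line direction| = sqrt(85) = 9.2195
Distance = 56.9/sqrt(85) = 6.1717

6.1717


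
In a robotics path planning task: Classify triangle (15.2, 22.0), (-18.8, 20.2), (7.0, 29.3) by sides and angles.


Side lengths squared: AB^2=1159.24, BC^2=748.45, CA^2=120.53
Sorted: [120.53, 748.45, 1159.24]
By sides: Scalene, By angles: Obtuse

Scalene, Obtuse


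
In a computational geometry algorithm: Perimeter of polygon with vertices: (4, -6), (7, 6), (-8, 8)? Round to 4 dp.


Sides: (4, -6)->(7, 6): sqrt(153) = 12.369317, (7, 6)->(-8, 8): sqrt(229) = 15.132746, (-8, 8)->(4, -6): sqrt(340) = 18.439089
Sum = 45.941152
Perimeter = 45.9412

45.9412


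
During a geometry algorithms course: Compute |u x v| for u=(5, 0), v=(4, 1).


|u x v| = |5*1 - 0*4|
= |5 - 0| = 5

5


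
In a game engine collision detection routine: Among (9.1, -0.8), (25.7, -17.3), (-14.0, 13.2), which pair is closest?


d(P0,P1) = 23.4053, d(P0,P2) = 27.0113, d(P1,P2) = 50.0634
Closest: P0 and P1

Closest pair: (9.1, -0.8) and (25.7, -17.3), distance = 23.4053


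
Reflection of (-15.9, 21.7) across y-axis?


Reflection over y-axis: (x,y) -> (-x,y)
(-15.9, 21.7) -> (15.9, 21.7)

(15.9, 21.7)


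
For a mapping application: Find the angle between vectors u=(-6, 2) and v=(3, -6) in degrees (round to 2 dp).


u.v = -30, |u| = sqrt(40) = 6.3246, |v| = sqrt(45) = 6.7082
cos(theta) = u.v/(|u||v|) = -30/sqrt(1800) = -0.707107
theta = acos(-0.707107) = 135 degrees

135 degrees


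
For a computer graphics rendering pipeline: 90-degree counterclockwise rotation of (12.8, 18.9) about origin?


90° CCW: (x,y) -> (-y, x)
(12.8,18.9) -> (-18.9, 12.8)

(-18.9, 12.8)


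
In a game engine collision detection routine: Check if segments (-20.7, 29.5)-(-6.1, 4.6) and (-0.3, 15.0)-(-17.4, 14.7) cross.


Cross products: d1=-254.07, d2=176.1, d3=296.26, d4=-133.91
d1*d2 < 0 and d3*d4 < 0? yes

Yes, they intersect


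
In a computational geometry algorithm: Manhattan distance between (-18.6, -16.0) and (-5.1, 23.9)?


|(-18.6)-(-5.1)| + |(-16)-23.9| = 13.5 + 39.9 = 53.4

53.4


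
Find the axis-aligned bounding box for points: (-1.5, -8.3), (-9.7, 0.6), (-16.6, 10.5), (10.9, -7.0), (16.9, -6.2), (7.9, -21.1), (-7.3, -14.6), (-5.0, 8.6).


x range: [-16.6, 16.9]
y range: [-21.1, 10.5]
Bounding box: (-16.6,-21.1) to (16.9,10.5)

(-16.6,-21.1) to (16.9,10.5)


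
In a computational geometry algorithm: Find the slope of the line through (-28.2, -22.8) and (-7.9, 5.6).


slope = (y2-y1)/(x2-x1) = (5.6-(-22.8))/((-7.9)-(-28.2)) = 28.4/20.3 = 1.399

1.399


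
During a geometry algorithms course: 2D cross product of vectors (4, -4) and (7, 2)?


u x v = u_x*v_y - u_y*v_x = 4*2 - (-4)*7
= 8 - (-28) = 36

36


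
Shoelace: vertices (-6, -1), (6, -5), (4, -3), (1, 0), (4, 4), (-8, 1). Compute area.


Shoelace sum: ((-6)*(-5) - 6*(-1)) + (6*(-3) - 4*(-5)) + (4*0 - 1*(-3)) + (1*4 - 4*0) + (4*1 - (-8)*4) + ((-8)*(-1) - (-6)*1)
= 95
Area = |95|/2 = 47.5

47.5


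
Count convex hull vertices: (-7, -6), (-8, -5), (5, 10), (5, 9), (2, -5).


Convex hull vertices (CCW): (-8, -5), (-7, -6), (2, -5), (5, 9), (5, 10)
Count = 5

5


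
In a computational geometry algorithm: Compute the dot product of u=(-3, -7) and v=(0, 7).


u . v = u_x*v_x + u_y*v_y = (-3)*0 + (-7)*7
= 0 + (-49) = -49

-49


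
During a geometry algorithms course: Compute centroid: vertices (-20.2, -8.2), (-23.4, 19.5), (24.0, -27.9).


Centroid = ((x_A+x_B+x_C)/3, (y_A+y_B+y_C)/3)
= (((-20.2)+(-23.4)+24)/3, ((-8.2)+19.5+(-27.9))/3)
= (-6.5333, -5.5333)

(-6.5333, -5.5333)


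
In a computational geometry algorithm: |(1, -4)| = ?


|u| = sqrt(1^2 + (-4)^2) = sqrt(17) = 4.1231

4.1231


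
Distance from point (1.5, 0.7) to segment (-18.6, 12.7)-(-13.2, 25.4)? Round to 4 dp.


Project P onto AB: t = 0 (clamped to [0,1])
Closest point on segment: (-18.6, 12.7)
Distance: 23.4096

23.4096


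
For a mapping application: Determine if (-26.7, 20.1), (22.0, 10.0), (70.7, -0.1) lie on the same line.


Cross product: (22-(-26.7))*((-0.1)-20.1) - (10-20.1)*(70.7-(-26.7))
= 0

Yes, collinear


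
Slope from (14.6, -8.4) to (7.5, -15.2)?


slope = (y2-y1)/(x2-x1) = ((-15.2)-(-8.4))/(7.5-14.6) = (-6.8)/(-7.1) = 0.9577

0.9577


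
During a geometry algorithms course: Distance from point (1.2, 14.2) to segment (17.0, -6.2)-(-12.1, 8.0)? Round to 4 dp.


Project P onto AB: t = 0.7148 (clamped to [0,1])
Closest point on segment: (-3.8015, 3.9505)
Distance: 11.4046

11.4046


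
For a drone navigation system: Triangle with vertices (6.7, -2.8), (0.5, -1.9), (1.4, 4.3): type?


Side lengths squared: AB^2=39.25, BC^2=39.25, CA^2=78.5
Sorted: [39.25, 39.25, 78.5]
By sides: Isosceles, By angles: Right

Isosceles, Right


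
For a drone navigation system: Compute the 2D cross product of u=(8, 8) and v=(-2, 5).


u x v = u_x*v_y - u_y*v_x = 8*5 - 8*(-2)
= 40 - (-16) = 56

56


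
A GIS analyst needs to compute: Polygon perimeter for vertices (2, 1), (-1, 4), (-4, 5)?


Sides: (2, 1)->(-1, 4): sqrt(18) = 4.242641, (-1, 4)->(-4, 5): sqrt(10) = 3.162278, (-4, 5)->(2, 1): sqrt(52) = 7.211103
Sum = 14.616022
Perimeter = 14.616

14.616


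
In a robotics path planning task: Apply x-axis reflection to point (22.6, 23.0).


Reflection over x-axis: (x,y) -> (x,-y)
(22.6, 23) -> (22.6, -23)

(22.6, -23)


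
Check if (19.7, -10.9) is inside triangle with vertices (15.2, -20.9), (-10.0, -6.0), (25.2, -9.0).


Cross products: AB x AP = -319.05, BC x BP = -83.38, CA x CP = -46.45
All same sign? yes

Yes, inside


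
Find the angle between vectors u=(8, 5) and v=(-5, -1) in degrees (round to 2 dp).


u.v = -45, |u| = sqrt(89) = 9.434, |v| = sqrt(26) = 5.099
cos(theta) = u.v/(|u||v|) = -45/sqrt(2314) = -0.935472
theta = acos(-0.935472) = 159.3 degrees

159.3 degrees


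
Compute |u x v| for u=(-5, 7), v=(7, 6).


|u x v| = |(-5)*6 - 7*7|
= |(-30) - 49| = 79

79


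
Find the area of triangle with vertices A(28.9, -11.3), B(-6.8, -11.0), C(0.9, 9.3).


Area = |x_A(y_B-y_C) + x_B(y_C-y_A) + x_C(y_A-y_B)|/2
= |(-586.67) + (-140.08) + (-0.27)|/2
= 727.02/2 = 363.51

363.51


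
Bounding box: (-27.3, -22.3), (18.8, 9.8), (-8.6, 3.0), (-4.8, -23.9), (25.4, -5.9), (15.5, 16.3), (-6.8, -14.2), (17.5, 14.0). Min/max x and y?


x range: [-27.3, 25.4]
y range: [-23.9, 16.3]
Bounding box: (-27.3,-23.9) to (25.4,16.3)

(-27.3,-23.9) to (25.4,16.3)


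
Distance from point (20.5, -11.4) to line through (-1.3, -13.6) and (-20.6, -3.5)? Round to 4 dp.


|cross product| = 262.64
|line direction| = sqrt(474.5) = 21.783
Distance = 262.64/sqrt(474.5) = 12.0571

12.0571


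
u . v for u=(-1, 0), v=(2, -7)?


u . v = u_x*v_x + u_y*v_y = (-1)*2 + 0*(-7)
= (-2) + 0 = -2

-2


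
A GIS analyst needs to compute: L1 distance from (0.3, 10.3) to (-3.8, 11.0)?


|0.3-(-3.8)| + |10.3-11| = 4.1 + 0.7 = 4.8

4.8


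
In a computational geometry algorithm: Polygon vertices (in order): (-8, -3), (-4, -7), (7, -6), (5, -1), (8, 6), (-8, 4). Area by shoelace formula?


Shoelace sum: ((-8)*(-7) - (-4)*(-3)) + ((-4)*(-6) - 7*(-7)) + (7*(-1) - 5*(-6)) + (5*6 - 8*(-1)) + (8*4 - (-8)*6) + ((-8)*(-3) - (-8)*4)
= 314
Area = |314|/2 = 157

157


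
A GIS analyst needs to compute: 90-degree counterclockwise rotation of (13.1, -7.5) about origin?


90° CCW: (x,y) -> (-y, x)
(13.1,-7.5) -> (7.5, 13.1)

(7.5, 13.1)


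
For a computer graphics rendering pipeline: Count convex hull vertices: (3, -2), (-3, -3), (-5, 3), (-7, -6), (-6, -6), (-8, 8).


Convex hull vertices (CCW): (-8, 8), (-7, -6), (-6, -6), (3, -2)
Count = 4

4


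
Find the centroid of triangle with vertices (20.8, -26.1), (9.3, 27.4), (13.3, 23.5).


Centroid = ((x_A+x_B+x_C)/3, (y_A+y_B+y_C)/3)
= ((20.8+9.3+13.3)/3, ((-26.1)+27.4+23.5)/3)
= (14.4667, 8.2667)

(14.4667, 8.2667)


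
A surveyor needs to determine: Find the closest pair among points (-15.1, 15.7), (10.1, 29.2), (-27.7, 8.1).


d(P0,P1) = 28.5883, d(P0,P2) = 14.7146, d(P1,P2) = 43.2903
Closest: P0 and P2

Closest pair: (-15.1, 15.7) and (-27.7, 8.1), distance = 14.7146


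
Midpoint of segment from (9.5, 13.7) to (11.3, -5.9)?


M = ((9.5+11.3)/2, (13.7+(-5.9))/2)
= (10.4, 3.9)

(10.4, 3.9)


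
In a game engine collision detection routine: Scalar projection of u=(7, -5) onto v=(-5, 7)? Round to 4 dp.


u.v = -70, |v| = sqrt(74) = 8.6023
Scalar projection = u.v / |v| = -70 / sqrt(74) = -8.1373

-8.1373


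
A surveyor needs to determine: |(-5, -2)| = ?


|u| = sqrt((-5)^2 + (-2)^2) = sqrt(29) = 5.3852

5.3852


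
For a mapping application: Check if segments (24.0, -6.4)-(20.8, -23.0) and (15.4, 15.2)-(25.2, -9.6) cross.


Cross products: d1=1.6, d2=-240.44, d3=-211.88, d4=30.16
d1*d2 < 0 and d3*d4 < 0? yes

Yes, they intersect


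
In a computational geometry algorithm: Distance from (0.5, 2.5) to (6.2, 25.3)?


dx=5.7, dy=22.8
d^2 = 5.7^2 + 22.8^2 = 552.33
d = sqrt(552.33) = 23.5017

23.5017


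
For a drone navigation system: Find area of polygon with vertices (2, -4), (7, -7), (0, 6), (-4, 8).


Shoelace sum: (2*(-7) - 7*(-4)) + (7*6 - 0*(-7)) + (0*8 - (-4)*6) + ((-4)*(-4) - 2*8)
= 80
Area = |80|/2 = 40

40


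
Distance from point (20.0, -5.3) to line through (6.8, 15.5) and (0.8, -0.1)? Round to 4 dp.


|cross product| = 330.72
|line direction| = sqrt(279.36) = 16.7141
Distance = 330.72/sqrt(279.36) = 19.7869

19.7869


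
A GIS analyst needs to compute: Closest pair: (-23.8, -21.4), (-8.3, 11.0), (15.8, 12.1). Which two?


d(P0,P1) = 35.9167, d(P0,P2) = 51.8692, d(P1,P2) = 24.1251
Closest: P1 and P2

Closest pair: (-8.3, 11.0) and (15.8, 12.1), distance = 24.1251


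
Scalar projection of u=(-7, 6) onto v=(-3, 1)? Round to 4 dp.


u.v = 27, |v| = sqrt(10) = 3.1623
Scalar projection = u.v / |v| = 27 / sqrt(10) = 8.5381

8.5381


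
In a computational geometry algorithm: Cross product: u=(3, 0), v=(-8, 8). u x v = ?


u x v = u_x*v_y - u_y*v_x = 3*8 - 0*(-8)
= 24 - 0 = 24

24


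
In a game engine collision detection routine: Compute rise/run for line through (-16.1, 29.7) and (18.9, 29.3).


slope = (y2-y1)/(x2-x1) = (29.3-29.7)/(18.9-(-16.1)) = (-0.4)/35 = -0.0114

-0.0114


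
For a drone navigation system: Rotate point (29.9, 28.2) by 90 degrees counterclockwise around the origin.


90° CCW: (x,y) -> (-y, x)
(29.9,28.2) -> (-28.2, 29.9)

(-28.2, 29.9)


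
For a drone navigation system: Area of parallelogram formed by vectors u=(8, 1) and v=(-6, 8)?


|u x v| = |8*8 - 1*(-6)|
= |64 - (-6)| = 70

70


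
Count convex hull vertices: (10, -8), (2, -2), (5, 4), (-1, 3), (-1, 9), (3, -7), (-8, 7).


Convex hull vertices (CCW): (-8, 7), (3, -7), (10, -8), (5, 4), (-1, 9)
Count = 5

5


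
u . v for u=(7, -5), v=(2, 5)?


u . v = u_x*v_x + u_y*v_y = 7*2 + (-5)*5
= 14 + (-25) = -11

-11


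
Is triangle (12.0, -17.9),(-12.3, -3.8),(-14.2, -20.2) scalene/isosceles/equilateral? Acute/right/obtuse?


Side lengths squared: AB^2=789.3, BC^2=272.57, CA^2=691.73
Sorted: [272.57, 691.73, 789.3]
By sides: Scalene, By angles: Acute

Scalene, Acute


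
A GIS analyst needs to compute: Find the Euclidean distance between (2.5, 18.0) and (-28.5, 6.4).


dx=-31, dy=-11.6
d^2 = (-31)^2 + (-11.6)^2 = 1095.56
d = sqrt(1095.56) = 33.0992

33.0992


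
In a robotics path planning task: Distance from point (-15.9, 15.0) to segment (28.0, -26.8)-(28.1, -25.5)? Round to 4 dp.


Project P onto AB: t = 1 (clamped to [0,1])
Closest point on segment: (28.1, -25.5)
Distance: 59.8018

59.8018


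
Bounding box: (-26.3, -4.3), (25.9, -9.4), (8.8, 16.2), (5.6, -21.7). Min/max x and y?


x range: [-26.3, 25.9]
y range: [-21.7, 16.2]
Bounding box: (-26.3,-21.7) to (25.9,16.2)

(-26.3,-21.7) to (25.9,16.2)


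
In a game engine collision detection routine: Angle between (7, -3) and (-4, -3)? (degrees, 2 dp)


u.v = -19, |u| = sqrt(58) = 7.6158, |v| = sqrt(25) = 5
cos(theta) = u.v/(|u||v|) = -19/sqrt(1450) = -0.498964
theta = acos(-0.498964) = 119.93 degrees

119.93 degrees


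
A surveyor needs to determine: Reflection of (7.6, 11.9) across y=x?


Reflection over y=x: (x,y) -> (y,x)
(7.6, 11.9) -> (11.9, 7.6)

(11.9, 7.6)


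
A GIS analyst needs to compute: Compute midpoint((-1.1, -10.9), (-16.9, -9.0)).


M = (((-1.1)+(-16.9))/2, ((-10.9)+(-9))/2)
= (-9, -9.95)

(-9, -9.95)


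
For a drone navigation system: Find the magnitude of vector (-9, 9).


|u| = sqrt((-9)^2 + 9^2) = sqrt(162) = 12.7279

12.7279


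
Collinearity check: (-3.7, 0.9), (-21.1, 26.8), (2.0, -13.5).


Cross product: ((-21.1)-(-3.7))*((-13.5)-0.9) - (26.8-0.9)*(2-(-3.7))
= 102.93

No, not collinear


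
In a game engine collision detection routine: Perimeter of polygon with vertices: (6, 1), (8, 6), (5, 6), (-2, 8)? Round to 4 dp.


Sides: (6, 1)->(8, 6): sqrt(29) = 5.385165, (8, 6)->(5, 6): sqrt(9) = 3, (5, 6)->(-2, 8): sqrt(53) = 7.28011, (-2, 8)->(6, 1): sqrt(113) = 10.630146
Sum = 26.295421
Perimeter = 26.2954

26.2954


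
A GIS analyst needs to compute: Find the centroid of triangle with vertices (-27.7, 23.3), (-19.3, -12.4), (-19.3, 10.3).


Centroid = ((x_A+x_B+x_C)/3, (y_A+y_B+y_C)/3)
= (((-27.7)+(-19.3)+(-19.3))/3, (23.3+(-12.4)+10.3)/3)
= (-22.1, 7.0667)

(-22.1, 7.0667)


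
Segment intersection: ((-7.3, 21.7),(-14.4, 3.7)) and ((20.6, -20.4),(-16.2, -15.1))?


Cross products: d1=-1401.41, d2=-701.38, d3=801.11, d4=101.08
d1*d2 < 0 and d3*d4 < 0? no

No, they don't intersect


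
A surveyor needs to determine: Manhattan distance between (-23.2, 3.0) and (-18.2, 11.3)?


|(-23.2)-(-18.2)| + |3-11.3| = 5 + 8.3 = 13.3

13.3


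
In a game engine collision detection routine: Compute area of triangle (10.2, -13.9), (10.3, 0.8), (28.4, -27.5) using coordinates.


Area = |x_A(y_B-y_C) + x_B(y_C-y_A) + x_C(y_A-y_B)|/2
= |288.66 + (-140.08) + (-417.48)|/2
= 268.9/2 = 134.45

134.45


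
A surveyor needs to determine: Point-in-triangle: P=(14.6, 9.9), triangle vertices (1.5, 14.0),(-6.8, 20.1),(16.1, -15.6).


Cross products: AB x AP = -45.88, BC x BP = 530.4, CA x CP = -327.9
All same sign? no

No, outside


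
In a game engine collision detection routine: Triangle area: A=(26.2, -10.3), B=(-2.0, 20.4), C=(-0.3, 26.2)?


Area = |x_A(y_B-y_C) + x_B(y_C-y_A) + x_C(y_A-y_B)|/2
= |(-151.96) + (-73) + 9.21|/2
= 215.75/2 = 107.875

107.875


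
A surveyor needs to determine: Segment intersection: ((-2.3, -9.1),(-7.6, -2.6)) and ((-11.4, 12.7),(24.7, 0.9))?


Cross products: d1=-679.6, d2=-507.49, d3=-56.39, d4=-228.5
d1*d2 < 0 and d3*d4 < 0? no

No, they don't intersect


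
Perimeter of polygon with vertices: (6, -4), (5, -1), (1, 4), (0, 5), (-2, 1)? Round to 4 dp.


Sides: (6, -4)->(5, -1): sqrt(10) = 3.162278, (5, -1)->(1, 4): sqrt(41) = 6.403124, (1, 4)->(0, 5): sqrt(2) = 1.414214, (0, 5)->(-2, 1): sqrt(20) = 4.472136, (-2, 1)->(6, -4): sqrt(89) = 9.433981
Sum = 24.885733
Perimeter = 24.8857

24.8857


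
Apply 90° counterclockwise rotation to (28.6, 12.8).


90° CCW: (x,y) -> (-y, x)
(28.6,12.8) -> (-12.8, 28.6)

(-12.8, 28.6)


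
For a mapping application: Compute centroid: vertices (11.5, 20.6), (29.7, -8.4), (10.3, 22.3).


Centroid = ((x_A+x_B+x_C)/3, (y_A+y_B+y_C)/3)
= ((11.5+29.7+10.3)/3, (20.6+(-8.4)+22.3)/3)
= (17.1667, 11.5)

(17.1667, 11.5)


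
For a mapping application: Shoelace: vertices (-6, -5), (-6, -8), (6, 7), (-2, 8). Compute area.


Shoelace sum: ((-6)*(-8) - (-6)*(-5)) + ((-6)*7 - 6*(-8)) + (6*8 - (-2)*7) + ((-2)*(-5) - (-6)*8)
= 144
Area = |144|/2 = 72

72


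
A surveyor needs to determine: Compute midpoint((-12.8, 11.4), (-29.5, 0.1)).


M = (((-12.8)+(-29.5))/2, (11.4+0.1)/2)
= (-21.15, 5.75)

(-21.15, 5.75)


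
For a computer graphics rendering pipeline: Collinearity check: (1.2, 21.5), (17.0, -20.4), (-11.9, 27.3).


Cross product: (17-1.2)*(27.3-21.5) - ((-20.4)-21.5)*((-11.9)-1.2)
= -457.25

No, not collinear


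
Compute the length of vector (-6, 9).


|u| = sqrt((-6)^2 + 9^2) = sqrt(117) = 10.8167

10.8167


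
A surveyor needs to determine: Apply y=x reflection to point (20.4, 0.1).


Reflection over y=x: (x,y) -> (y,x)
(20.4, 0.1) -> (0.1, 20.4)

(0.1, 20.4)


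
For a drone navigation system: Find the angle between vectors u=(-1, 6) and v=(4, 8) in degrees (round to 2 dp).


u.v = 44, |u| = sqrt(37) = 6.0828, |v| = sqrt(80) = 8.9443
cos(theta) = u.v/(|u||v|) = 44/sqrt(2960) = 0.808736
theta = acos(0.808736) = 36.03 degrees

36.03 degrees


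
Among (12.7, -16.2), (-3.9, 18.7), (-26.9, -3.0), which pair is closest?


d(P0,P1) = 38.6467, d(P0,P2) = 41.7421, d(P1,P2) = 31.621
Closest: P1 and P2

Closest pair: (-3.9, 18.7) and (-26.9, -3.0), distance = 31.621


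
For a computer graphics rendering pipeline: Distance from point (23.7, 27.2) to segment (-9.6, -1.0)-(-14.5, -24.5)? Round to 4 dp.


Project P onto AB: t = 0 (clamped to [0,1])
Closest point on segment: (-9.6, -1)
Distance: 43.6363

43.6363


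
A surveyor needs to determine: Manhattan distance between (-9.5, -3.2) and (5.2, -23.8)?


|(-9.5)-5.2| + |(-3.2)-(-23.8)| = 14.7 + 20.6 = 35.3

35.3


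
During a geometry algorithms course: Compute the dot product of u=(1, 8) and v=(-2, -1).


u . v = u_x*v_x + u_y*v_y = 1*(-2) + 8*(-1)
= (-2) + (-8) = -10

-10


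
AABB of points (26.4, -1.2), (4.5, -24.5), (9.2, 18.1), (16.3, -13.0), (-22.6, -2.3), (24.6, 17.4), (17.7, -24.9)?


x range: [-22.6, 26.4]
y range: [-24.9, 18.1]
Bounding box: (-22.6,-24.9) to (26.4,18.1)

(-22.6,-24.9) to (26.4,18.1)


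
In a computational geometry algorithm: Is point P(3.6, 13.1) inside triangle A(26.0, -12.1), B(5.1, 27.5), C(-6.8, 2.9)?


Cross products: AB x AP = 360.36, BC x BP = 134.46, CA x CP = 490.56
All same sign? yes

Yes, inside


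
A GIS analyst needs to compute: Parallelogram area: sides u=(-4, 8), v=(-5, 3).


|u x v| = |(-4)*3 - 8*(-5)|
= |(-12) - (-40)| = 28

28


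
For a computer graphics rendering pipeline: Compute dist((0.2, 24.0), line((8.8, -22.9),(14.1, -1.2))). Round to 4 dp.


|cross product| = 435.19
|line direction| = sqrt(498.98) = 22.3379
Distance = 435.19/sqrt(498.98) = 19.4822

19.4822


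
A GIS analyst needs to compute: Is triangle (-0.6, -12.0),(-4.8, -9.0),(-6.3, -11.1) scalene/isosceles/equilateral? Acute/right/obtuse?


Side lengths squared: AB^2=26.64, BC^2=6.66, CA^2=33.3
Sorted: [6.66, 26.64, 33.3]
By sides: Scalene, By angles: Right

Scalene, Right


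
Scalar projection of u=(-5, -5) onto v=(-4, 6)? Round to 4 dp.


u.v = -10, |v| = sqrt(52) = 7.2111
Scalar projection = u.v / |v| = -10 / sqrt(52) = -1.3868

-1.3868


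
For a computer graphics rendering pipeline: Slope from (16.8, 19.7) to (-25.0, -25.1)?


slope = (y2-y1)/(x2-x1) = ((-25.1)-19.7)/((-25)-16.8) = (-44.8)/(-41.8) = 1.0718

1.0718


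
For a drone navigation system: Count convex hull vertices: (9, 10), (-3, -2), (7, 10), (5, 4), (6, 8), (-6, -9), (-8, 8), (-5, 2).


Convex hull vertices (CCW): (-8, 8), (-6, -9), (5, 4), (9, 10), (7, 10)
Count = 5

5


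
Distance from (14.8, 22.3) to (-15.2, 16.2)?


dx=-30, dy=-6.1
d^2 = (-30)^2 + (-6.1)^2 = 937.21
d = sqrt(937.21) = 30.6139

30.6139


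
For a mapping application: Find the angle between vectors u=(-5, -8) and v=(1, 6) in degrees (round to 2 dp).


u.v = -53, |u| = sqrt(89) = 9.434, |v| = sqrt(37) = 6.0828
cos(theta) = u.v/(|u||v|) = -53/sqrt(3293) = -0.923592
theta = acos(-0.923592) = 157.46 degrees

157.46 degrees


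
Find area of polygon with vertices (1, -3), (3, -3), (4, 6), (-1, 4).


Shoelace sum: (1*(-3) - 3*(-3)) + (3*6 - 4*(-3)) + (4*4 - (-1)*6) + ((-1)*(-3) - 1*4)
= 57
Area = |57|/2 = 28.5

28.5


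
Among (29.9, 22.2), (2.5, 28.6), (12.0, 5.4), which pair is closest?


d(P0,P1) = 28.1375, d(P0,P2) = 24.5489, d(P1,P2) = 25.0697
Closest: P0 and P2

Closest pair: (29.9, 22.2) and (12.0, 5.4), distance = 24.5489


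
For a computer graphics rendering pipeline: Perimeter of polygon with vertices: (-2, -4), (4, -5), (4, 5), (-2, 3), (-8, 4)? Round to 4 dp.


Sides: (-2, -4)->(4, -5): sqrt(37) = 6.082763, (4, -5)->(4, 5): sqrt(100) = 10, (4, 5)->(-2, 3): sqrt(40) = 6.324555, (-2, 3)->(-8, 4): sqrt(37) = 6.082763, (-8, 4)->(-2, -4): sqrt(100) = 10
Sum = 38.490081
Perimeter = 38.4901

38.4901


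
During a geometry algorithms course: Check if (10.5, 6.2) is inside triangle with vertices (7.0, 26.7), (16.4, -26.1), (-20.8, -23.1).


Cross products: AB x AP = -7.9, BC x BP = -1183.86, CA x CP = -744.2
All same sign? yes

Yes, inside


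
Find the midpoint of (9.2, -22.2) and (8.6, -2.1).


M = ((9.2+8.6)/2, ((-22.2)+(-2.1))/2)
= (8.9, -12.15)

(8.9, -12.15)


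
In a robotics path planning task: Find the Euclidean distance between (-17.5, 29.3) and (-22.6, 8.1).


dx=-5.1, dy=-21.2
d^2 = (-5.1)^2 + (-21.2)^2 = 475.45
d = sqrt(475.45) = 21.8048

21.8048


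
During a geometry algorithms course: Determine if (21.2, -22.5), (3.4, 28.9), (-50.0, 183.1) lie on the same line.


Cross product: (3.4-21.2)*(183.1-(-22.5)) - (28.9-(-22.5))*((-50)-21.2)
= 0

Yes, collinear


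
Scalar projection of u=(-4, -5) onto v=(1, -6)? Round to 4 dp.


u.v = 26, |v| = sqrt(37) = 6.0828
Scalar projection = u.v / |v| = 26 / sqrt(37) = 4.2744

4.2744


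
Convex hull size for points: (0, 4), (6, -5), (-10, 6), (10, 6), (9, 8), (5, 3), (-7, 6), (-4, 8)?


Convex hull vertices (CCW): (-10, 6), (6, -5), (10, 6), (9, 8), (-4, 8)
Count = 5

5


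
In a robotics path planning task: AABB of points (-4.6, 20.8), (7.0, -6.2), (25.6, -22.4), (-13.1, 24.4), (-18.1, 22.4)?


x range: [-18.1, 25.6]
y range: [-22.4, 24.4]
Bounding box: (-18.1,-22.4) to (25.6,24.4)

(-18.1,-22.4) to (25.6,24.4)


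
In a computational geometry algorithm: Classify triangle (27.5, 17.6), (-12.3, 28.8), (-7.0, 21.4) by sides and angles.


Side lengths squared: AB^2=1709.48, BC^2=82.85, CA^2=1204.69
Sorted: [82.85, 1204.69, 1709.48]
By sides: Scalene, By angles: Obtuse

Scalene, Obtuse


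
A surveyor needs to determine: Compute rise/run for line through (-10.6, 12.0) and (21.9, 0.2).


slope = (y2-y1)/(x2-x1) = (0.2-12)/(21.9-(-10.6)) = (-11.8)/32.5 = -0.3631

-0.3631


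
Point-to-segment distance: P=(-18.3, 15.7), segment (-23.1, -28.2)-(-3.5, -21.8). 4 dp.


Project P onto AB: t = 0.8822 (clamped to [0,1])
Closest point on segment: (-5.8089, -22.5539)
Distance: 40.2417

40.2417


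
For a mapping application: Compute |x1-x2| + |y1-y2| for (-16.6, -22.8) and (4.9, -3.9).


|(-16.6)-4.9| + |(-22.8)-(-3.9)| = 21.5 + 18.9 = 40.4

40.4


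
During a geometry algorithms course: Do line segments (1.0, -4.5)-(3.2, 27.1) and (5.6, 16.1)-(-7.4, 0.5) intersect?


Cross products: d1=196.04, d2=-180.44, d3=-100.04, d4=276.44
d1*d2 < 0 and d3*d4 < 0? yes

Yes, they intersect


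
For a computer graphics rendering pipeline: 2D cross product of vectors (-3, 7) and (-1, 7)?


u x v = u_x*v_y - u_y*v_x = (-3)*7 - 7*(-1)
= (-21) - (-7) = -14

-14


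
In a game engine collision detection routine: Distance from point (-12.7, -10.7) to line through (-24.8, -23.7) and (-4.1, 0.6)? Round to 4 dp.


|cross product| = 24.93
|line direction| = sqrt(1018.98) = 31.9215
Distance = 24.93/sqrt(1018.98) = 0.781

0.781


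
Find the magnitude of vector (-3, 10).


|u| = sqrt((-3)^2 + 10^2) = sqrt(109) = 10.4403

10.4403


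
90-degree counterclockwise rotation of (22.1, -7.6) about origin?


90° CCW: (x,y) -> (-y, x)
(22.1,-7.6) -> (7.6, 22.1)

(7.6, 22.1)


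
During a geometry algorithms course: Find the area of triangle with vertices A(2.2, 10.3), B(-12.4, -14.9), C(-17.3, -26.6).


Area = |x_A(y_B-y_C) + x_B(y_C-y_A) + x_C(y_A-y_B)|/2
= |25.74 + 457.56 + (-435.96)|/2
= 47.34/2 = 23.67

23.67


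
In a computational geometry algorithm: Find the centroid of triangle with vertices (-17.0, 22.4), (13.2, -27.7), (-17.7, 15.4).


Centroid = ((x_A+x_B+x_C)/3, (y_A+y_B+y_C)/3)
= (((-17)+13.2+(-17.7))/3, (22.4+(-27.7)+15.4)/3)
= (-7.1667, 3.3667)

(-7.1667, 3.3667)


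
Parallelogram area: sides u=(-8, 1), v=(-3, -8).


|u x v| = |(-8)*(-8) - 1*(-3)|
= |64 - (-3)| = 67

67


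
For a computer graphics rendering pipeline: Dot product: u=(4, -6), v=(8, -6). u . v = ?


u . v = u_x*v_x + u_y*v_y = 4*8 + (-6)*(-6)
= 32 + 36 = 68

68


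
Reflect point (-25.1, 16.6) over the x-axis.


Reflection over x-axis: (x,y) -> (x,-y)
(-25.1, 16.6) -> (-25.1, -16.6)

(-25.1, -16.6)


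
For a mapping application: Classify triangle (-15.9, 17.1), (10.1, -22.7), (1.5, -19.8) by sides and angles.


Side lengths squared: AB^2=2260.04, BC^2=82.37, CA^2=1664.37
Sorted: [82.37, 1664.37, 2260.04]
By sides: Scalene, By angles: Obtuse

Scalene, Obtuse


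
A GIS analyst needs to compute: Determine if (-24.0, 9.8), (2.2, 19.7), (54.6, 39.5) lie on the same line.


Cross product: (2.2-(-24))*(39.5-9.8) - (19.7-9.8)*(54.6-(-24))
= 0

Yes, collinear


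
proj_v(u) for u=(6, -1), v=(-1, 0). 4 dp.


u.v = -6, |v| = sqrt(1) = 1
Scalar projection = u.v / |v| = -6 / sqrt(1) = -6

-6


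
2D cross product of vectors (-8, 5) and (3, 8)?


u x v = u_x*v_y - u_y*v_x = (-8)*8 - 5*3
= (-64) - 15 = -79

-79


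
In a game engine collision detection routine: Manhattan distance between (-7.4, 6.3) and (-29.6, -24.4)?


|(-7.4)-(-29.6)| + |6.3-(-24.4)| = 22.2 + 30.7 = 52.9

52.9


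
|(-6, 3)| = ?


|u| = sqrt((-6)^2 + 3^2) = sqrt(45) = 6.7082

6.7082


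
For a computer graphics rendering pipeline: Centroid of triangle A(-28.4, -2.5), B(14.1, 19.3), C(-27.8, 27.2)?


Centroid = ((x_A+x_B+x_C)/3, (y_A+y_B+y_C)/3)
= (((-28.4)+14.1+(-27.8))/3, ((-2.5)+19.3+27.2)/3)
= (-14.0333, 14.6667)

(-14.0333, 14.6667)


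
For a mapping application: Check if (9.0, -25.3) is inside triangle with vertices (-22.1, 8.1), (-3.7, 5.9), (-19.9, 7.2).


Cross products: AB x AP = -546.14, BC x BP = 488.93, CA x CP = 45.49
All same sign? no

No, outside


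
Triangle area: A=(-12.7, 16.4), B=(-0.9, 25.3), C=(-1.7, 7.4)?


Area = |x_A(y_B-y_C) + x_B(y_C-y_A) + x_C(y_A-y_B)|/2
= |(-227.33) + 8.1 + 15.13|/2
= 204.1/2 = 102.05

102.05


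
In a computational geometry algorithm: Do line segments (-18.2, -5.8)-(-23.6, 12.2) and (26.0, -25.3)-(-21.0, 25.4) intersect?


Cross products: d1=1324.44, d2=752.22, d3=-690.3, d4=-118.08
d1*d2 < 0 and d3*d4 < 0? no

No, they don't intersect


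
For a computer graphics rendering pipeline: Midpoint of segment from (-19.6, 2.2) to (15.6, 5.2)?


M = (((-19.6)+15.6)/2, (2.2+5.2)/2)
= (-2, 3.7)

(-2, 3.7)


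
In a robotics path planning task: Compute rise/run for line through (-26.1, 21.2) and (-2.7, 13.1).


slope = (y2-y1)/(x2-x1) = (13.1-21.2)/((-2.7)-(-26.1)) = (-8.1)/23.4 = -0.3462

-0.3462


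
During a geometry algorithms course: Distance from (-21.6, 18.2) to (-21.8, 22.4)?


dx=-0.2, dy=4.2
d^2 = (-0.2)^2 + 4.2^2 = 17.68
d = sqrt(17.68) = 4.2048

4.2048


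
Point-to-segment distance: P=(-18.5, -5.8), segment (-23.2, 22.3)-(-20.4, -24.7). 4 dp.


Project P onto AB: t = 0.6017 (clamped to [0,1])
Closest point on segment: (-21.5153, -5.9796)
Distance: 3.0206

3.0206


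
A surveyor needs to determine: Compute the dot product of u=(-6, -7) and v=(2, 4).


u . v = u_x*v_x + u_y*v_y = (-6)*2 + (-7)*4
= (-12) + (-28) = -40

-40


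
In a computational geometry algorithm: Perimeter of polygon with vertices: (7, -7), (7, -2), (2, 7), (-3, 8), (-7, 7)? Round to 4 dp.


Sides: (7, -7)->(7, -2): sqrt(25) = 5, (7, -2)->(2, 7): sqrt(106) = 10.29563, (2, 7)->(-3, 8): sqrt(26) = 5.09902, (-3, 8)->(-7, 7): sqrt(17) = 4.123106, (-7, 7)->(7, -7): sqrt(392) = 19.79899
Sum = 44.316746
Perimeter = 44.3167

44.3167


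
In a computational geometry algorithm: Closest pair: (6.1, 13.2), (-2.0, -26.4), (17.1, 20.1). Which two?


d(P0,P1) = 40.4199, d(P0,P2) = 12.985, d(P1,P2) = 50.2699
Closest: P0 and P2

Closest pair: (6.1, 13.2) and (17.1, 20.1), distance = 12.985


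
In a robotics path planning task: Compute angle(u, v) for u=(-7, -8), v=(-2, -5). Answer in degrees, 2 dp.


u.v = 54, |u| = sqrt(113) = 10.6301, |v| = sqrt(29) = 5.3852
cos(theta) = u.v/(|u||v|) = 54/sqrt(3277) = 0.943312
theta = acos(0.943312) = 19.38 degrees

19.38 degrees


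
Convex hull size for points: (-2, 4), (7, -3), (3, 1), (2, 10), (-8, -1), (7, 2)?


Convex hull vertices (CCW): (-8, -1), (7, -3), (7, 2), (2, 10)
Count = 4

4


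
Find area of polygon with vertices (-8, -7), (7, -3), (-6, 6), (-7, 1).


Shoelace sum: ((-8)*(-3) - 7*(-7)) + (7*6 - (-6)*(-3)) + ((-6)*1 - (-7)*6) + ((-7)*(-7) - (-8)*1)
= 190
Area = |190|/2 = 95

95


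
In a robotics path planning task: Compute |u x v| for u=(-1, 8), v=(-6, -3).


|u x v| = |(-1)*(-3) - 8*(-6)|
= |3 - (-48)| = 51

51


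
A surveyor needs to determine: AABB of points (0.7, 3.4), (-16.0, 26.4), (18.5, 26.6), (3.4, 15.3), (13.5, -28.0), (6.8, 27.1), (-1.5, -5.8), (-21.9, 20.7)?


x range: [-21.9, 18.5]
y range: [-28, 27.1]
Bounding box: (-21.9,-28) to (18.5,27.1)

(-21.9,-28) to (18.5,27.1)


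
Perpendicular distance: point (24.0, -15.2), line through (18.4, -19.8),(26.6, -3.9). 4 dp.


|cross product| = 51.32
|line direction| = sqrt(320.05) = 17.8899
Distance = 51.32/sqrt(320.05) = 2.8687

2.8687


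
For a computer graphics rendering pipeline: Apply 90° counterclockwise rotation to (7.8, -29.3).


90° CCW: (x,y) -> (-y, x)
(7.8,-29.3) -> (29.3, 7.8)

(29.3, 7.8)


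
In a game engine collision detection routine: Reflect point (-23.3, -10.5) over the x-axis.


Reflection over x-axis: (x,y) -> (x,-y)
(-23.3, -10.5) -> (-23.3, 10.5)

(-23.3, 10.5)


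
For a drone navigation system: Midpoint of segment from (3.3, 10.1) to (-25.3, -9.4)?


M = ((3.3+(-25.3))/2, (10.1+(-9.4))/2)
= (-11, 0.35)

(-11, 0.35)


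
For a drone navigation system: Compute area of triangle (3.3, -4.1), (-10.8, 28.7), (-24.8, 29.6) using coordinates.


Area = |x_A(y_B-y_C) + x_B(y_C-y_A) + x_C(y_A-y_B)|/2
= |(-2.97) + (-363.96) + 813.44|/2
= 446.51/2 = 223.255

223.255


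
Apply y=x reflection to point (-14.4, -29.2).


Reflection over y=x: (x,y) -> (y,x)
(-14.4, -29.2) -> (-29.2, -14.4)

(-29.2, -14.4)


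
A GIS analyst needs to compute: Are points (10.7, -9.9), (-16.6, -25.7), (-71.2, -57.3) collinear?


Cross product: ((-16.6)-10.7)*((-57.3)-(-9.9)) - ((-25.7)-(-9.9))*((-71.2)-10.7)
= 0

Yes, collinear


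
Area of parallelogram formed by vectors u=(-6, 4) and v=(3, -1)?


|u x v| = |(-6)*(-1) - 4*3|
= |6 - 12| = 6

6


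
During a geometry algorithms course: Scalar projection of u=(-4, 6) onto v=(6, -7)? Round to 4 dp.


u.v = -66, |v| = sqrt(85) = 9.2195
Scalar projection = u.v / |v| = -66 / sqrt(85) = -7.1587

-7.1587


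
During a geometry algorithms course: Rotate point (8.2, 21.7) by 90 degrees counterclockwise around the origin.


90° CCW: (x,y) -> (-y, x)
(8.2,21.7) -> (-21.7, 8.2)

(-21.7, 8.2)


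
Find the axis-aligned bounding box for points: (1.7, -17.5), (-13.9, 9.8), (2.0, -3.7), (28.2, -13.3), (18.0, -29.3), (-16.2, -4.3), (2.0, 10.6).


x range: [-16.2, 28.2]
y range: [-29.3, 10.6]
Bounding box: (-16.2,-29.3) to (28.2,10.6)

(-16.2,-29.3) to (28.2,10.6)


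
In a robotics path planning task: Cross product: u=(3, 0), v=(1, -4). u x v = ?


u x v = u_x*v_y - u_y*v_x = 3*(-4) - 0*1
= (-12) - 0 = -12

-12


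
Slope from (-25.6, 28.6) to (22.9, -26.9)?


slope = (y2-y1)/(x2-x1) = ((-26.9)-28.6)/(22.9-(-25.6)) = (-55.5)/48.5 = -1.1443

-1.1443


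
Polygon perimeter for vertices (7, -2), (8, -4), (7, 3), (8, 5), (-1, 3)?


Sides: (7, -2)->(8, -4): sqrt(5) = 2.236068, (8, -4)->(7, 3): sqrt(50) = 7.071068, (7, 3)->(8, 5): sqrt(5) = 2.236068, (8, 5)->(-1, 3): sqrt(85) = 9.219544, (-1, 3)->(7, -2): sqrt(89) = 9.433981
Sum = 30.196729
Perimeter = 30.1967

30.1967


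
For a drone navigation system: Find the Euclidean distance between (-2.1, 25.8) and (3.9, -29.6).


dx=6, dy=-55.4
d^2 = 6^2 + (-55.4)^2 = 3105.16
d = sqrt(3105.16) = 55.724

55.724


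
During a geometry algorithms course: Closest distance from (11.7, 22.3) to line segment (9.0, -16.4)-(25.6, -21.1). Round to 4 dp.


Project P onto AB: t = 0 (clamped to [0,1])
Closest point on segment: (9, -16.4)
Distance: 38.7941

38.7941


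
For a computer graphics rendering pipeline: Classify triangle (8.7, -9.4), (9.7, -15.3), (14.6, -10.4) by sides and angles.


Side lengths squared: AB^2=35.81, BC^2=48.02, CA^2=35.81
Sorted: [35.81, 35.81, 48.02]
By sides: Isosceles, By angles: Acute

Isosceles, Acute


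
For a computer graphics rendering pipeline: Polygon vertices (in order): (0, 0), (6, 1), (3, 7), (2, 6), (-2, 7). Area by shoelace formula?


Shoelace sum: (0*1 - 6*0) + (6*7 - 3*1) + (3*6 - 2*7) + (2*7 - (-2)*6) + ((-2)*0 - 0*7)
= 69
Area = |69|/2 = 34.5

34.5


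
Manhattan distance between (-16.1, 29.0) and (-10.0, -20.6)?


|(-16.1)-(-10)| + |29-(-20.6)| = 6.1 + 49.6 = 55.7

55.7


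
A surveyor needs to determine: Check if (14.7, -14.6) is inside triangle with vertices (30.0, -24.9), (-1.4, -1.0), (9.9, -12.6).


Cross products: AB x AP = 42.25, BC x BP = 33.08, CA x CP = 18.84
All same sign? yes

Yes, inside


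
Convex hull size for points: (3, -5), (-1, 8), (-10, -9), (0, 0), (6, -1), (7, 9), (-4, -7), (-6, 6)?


Convex hull vertices (CCW): (-10, -9), (3, -5), (6, -1), (7, 9), (-1, 8), (-6, 6)
Count = 6

6


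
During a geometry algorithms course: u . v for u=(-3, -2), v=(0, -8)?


u . v = u_x*v_x + u_y*v_y = (-3)*0 + (-2)*(-8)
= 0 + 16 = 16

16


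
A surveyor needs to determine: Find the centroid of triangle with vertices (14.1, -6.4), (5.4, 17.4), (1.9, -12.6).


Centroid = ((x_A+x_B+x_C)/3, (y_A+y_B+y_C)/3)
= ((14.1+5.4+1.9)/3, ((-6.4)+17.4+(-12.6))/3)
= (7.1333, -0.5333)

(7.1333, -0.5333)


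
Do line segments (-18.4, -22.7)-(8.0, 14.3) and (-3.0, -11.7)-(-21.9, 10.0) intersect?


Cross products: d1=542.08, d2=-730.1, d3=-279.4, d4=992.78
d1*d2 < 0 and d3*d4 < 0? yes

Yes, they intersect


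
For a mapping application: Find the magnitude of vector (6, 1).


|u| = sqrt(6^2 + 1^2) = sqrt(37) = 6.0828

6.0828


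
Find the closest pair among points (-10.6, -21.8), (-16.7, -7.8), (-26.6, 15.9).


d(P0,P1) = 15.2712, d(P0,P2) = 40.9547, d(P1,P2) = 25.6846
Closest: P0 and P1

Closest pair: (-10.6, -21.8) and (-16.7, -7.8), distance = 15.2712


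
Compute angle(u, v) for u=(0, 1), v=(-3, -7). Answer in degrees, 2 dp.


u.v = -7, |u| = sqrt(1) = 1, |v| = sqrt(58) = 7.6158
cos(theta) = u.v/(|u||v|) = -7/sqrt(58) = -0.919145
theta = acos(-0.919145) = 156.8 degrees

156.8 degrees


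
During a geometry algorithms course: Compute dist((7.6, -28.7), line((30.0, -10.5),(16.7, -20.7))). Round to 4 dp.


|cross product| = 13.58
|line direction| = sqrt(280.93) = 16.761
Distance = 13.58/sqrt(280.93) = 0.8102

0.8102


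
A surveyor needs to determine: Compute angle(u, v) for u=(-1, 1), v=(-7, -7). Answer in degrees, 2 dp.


u.v = 0, |u| = sqrt(2) = 1.4142, |v| = sqrt(98) = 9.8995
cos(theta) = u.v/(|u||v|) = 0/sqrt(196) = 0
theta = acos(0) = 90 degrees

90 degrees


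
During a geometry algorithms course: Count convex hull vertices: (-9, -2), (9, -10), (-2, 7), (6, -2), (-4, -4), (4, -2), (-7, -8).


Convex hull vertices (CCW): (-9, -2), (-7, -8), (9, -10), (6, -2), (-2, 7)
Count = 5

5


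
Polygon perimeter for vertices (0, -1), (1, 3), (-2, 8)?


Sides: (0, -1)->(1, 3): sqrt(17) = 4.123106, (1, 3)->(-2, 8): sqrt(34) = 5.830952, (-2, 8)->(0, -1): sqrt(85) = 9.219544
Sum = 19.173602
Perimeter = 19.1736

19.1736


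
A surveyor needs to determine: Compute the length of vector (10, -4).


|u| = sqrt(10^2 + (-4)^2) = sqrt(116) = 10.7703

10.7703


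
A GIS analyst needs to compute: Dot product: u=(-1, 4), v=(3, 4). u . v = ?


u . v = u_x*v_x + u_y*v_y = (-1)*3 + 4*4
= (-3) + 16 = 13

13


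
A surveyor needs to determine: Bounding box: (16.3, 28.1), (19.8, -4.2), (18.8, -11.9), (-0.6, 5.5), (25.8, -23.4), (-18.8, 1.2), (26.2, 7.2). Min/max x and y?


x range: [-18.8, 26.2]
y range: [-23.4, 28.1]
Bounding box: (-18.8,-23.4) to (26.2,28.1)

(-18.8,-23.4) to (26.2,28.1)


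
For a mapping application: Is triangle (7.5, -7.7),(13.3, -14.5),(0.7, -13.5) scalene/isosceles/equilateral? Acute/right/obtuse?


Side lengths squared: AB^2=79.88, BC^2=159.76, CA^2=79.88
Sorted: [79.88, 79.88, 159.76]
By sides: Isosceles, By angles: Right

Isosceles, Right


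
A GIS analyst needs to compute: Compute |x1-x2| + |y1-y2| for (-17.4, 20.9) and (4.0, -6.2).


|(-17.4)-4| + |20.9-(-6.2)| = 21.4 + 27.1 = 48.5

48.5


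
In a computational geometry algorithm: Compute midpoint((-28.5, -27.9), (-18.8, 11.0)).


M = (((-28.5)+(-18.8))/2, ((-27.9)+11)/2)
= (-23.65, -8.45)

(-23.65, -8.45)


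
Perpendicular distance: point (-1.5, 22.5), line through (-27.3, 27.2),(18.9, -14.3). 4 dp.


|cross product| = 853.56
|line direction| = sqrt(3856.69) = 62.1023
Distance = 853.56/sqrt(3856.69) = 13.7444

13.7444


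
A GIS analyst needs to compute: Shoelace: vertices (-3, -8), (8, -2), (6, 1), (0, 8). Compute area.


Shoelace sum: ((-3)*(-2) - 8*(-8)) + (8*1 - 6*(-2)) + (6*8 - 0*1) + (0*(-8) - (-3)*8)
= 162
Area = |162|/2 = 81

81


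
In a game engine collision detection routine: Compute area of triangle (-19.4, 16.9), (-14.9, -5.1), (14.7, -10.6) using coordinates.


Area = |x_A(y_B-y_C) + x_B(y_C-y_A) + x_C(y_A-y_B)|/2
= |(-106.7) + 409.75 + 323.4|/2
= 626.45/2 = 313.225

313.225


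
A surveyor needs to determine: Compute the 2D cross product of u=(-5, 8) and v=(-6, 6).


u x v = u_x*v_y - u_y*v_x = (-5)*6 - 8*(-6)
= (-30) - (-48) = 18

18


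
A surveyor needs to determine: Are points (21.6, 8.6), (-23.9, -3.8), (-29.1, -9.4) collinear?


Cross product: ((-23.9)-21.6)*((-9.4)-8.6) - ((-3.8)-8.6)*((-29.1)-21.6)
= 190.32

No, not collinear


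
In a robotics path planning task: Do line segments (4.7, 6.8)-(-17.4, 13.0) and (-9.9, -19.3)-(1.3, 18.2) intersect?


Cross products: d1=-255.18, d2=643.01, d3=667.33, d4=-230.86
d1*d2 < 0 and d3*d4 < 0? yes

Yes, they intersect


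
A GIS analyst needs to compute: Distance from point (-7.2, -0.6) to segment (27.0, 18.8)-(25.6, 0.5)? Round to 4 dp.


Project P onto AB: t = 1 (clamped to [0,1])
Closest point on segment: (25.6, 0.5)
Distance: 32.8184

32.8184
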